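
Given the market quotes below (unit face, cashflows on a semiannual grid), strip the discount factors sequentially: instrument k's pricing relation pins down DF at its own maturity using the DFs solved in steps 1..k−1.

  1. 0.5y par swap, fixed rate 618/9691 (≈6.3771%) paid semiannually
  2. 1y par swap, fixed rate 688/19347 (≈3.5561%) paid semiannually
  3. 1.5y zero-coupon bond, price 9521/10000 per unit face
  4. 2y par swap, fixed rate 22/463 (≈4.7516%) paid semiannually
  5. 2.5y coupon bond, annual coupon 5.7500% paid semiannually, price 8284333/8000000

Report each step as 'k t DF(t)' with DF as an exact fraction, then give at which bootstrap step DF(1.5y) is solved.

step 1 [0.5y] swap r/2=309/9691: DF=(1 − 309/9691·(0))/(1+309/9691) = 9691/10000 ≈ 0.969100
step 2 [1y] swap r/2=344/19347: DF=(1 − 344/19347·(0.969100))/(1+344/19347) = 1207/1250 ≈ 0.965600
step 3 [1.5y] zero: DF = P = 9521/10000 ≈ 0.952100
step 4 [2y] swap r/2=11/463: DF=(1 − 11/463·(0.969100+0.965600+0.952100))/(1+11/463) = 4549/5000 ≈ 0.909800
step 5 [2.5y] bond c/2=23/800: DF=(8284333/8000000 − 23/800·(0.969100+0.965600+0.952100+0.909800))/(1+23/800) = 1801/2000 ≈ 0.900500

1 1/2 9691/10000
2 1 1207/1250
3 3/2 9521/10000
4 2 4549/5000
5 5/2 1801/2000
DF(1.5y) is solved at step 3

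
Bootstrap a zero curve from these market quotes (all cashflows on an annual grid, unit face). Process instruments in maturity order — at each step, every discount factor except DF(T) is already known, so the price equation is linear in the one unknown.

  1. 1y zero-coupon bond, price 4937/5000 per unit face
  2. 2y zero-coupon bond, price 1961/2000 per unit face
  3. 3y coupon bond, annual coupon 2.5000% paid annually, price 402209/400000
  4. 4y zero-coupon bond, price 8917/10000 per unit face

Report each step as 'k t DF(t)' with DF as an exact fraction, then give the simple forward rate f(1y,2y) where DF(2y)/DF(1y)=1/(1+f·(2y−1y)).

1 1 4937/5000
2 2 1961/2000
3 3 933/1000
4 4 8917/10000
f(1y,2y) = ((4937/5000)/(1961/2000) − 1)/(1) = 69/9805 ≈ 0.7037%

step 1 [1y] zero: DF = P = 4937/5000 ≈ 0.987400
step 2 [2y] zero: DF = P = 1961/2000 ≈ 0.980500
step 3 [3y] bond c/1=1/40: DF=(402209/400000 − 1/40·(0.987400+0.980500))/(1+1/40) = 933/1000 ≈ 0.933000
step 4 [4y] zero: DF = P = 8917/10000 ≈ 0.891700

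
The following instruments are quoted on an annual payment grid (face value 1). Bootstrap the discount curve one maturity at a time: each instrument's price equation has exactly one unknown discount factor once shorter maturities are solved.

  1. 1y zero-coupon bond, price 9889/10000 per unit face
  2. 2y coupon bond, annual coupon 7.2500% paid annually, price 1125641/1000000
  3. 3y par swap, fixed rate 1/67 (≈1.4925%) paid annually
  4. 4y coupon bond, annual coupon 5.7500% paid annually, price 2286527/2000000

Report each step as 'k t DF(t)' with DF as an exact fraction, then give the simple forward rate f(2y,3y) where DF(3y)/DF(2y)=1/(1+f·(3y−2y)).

1 1 9889/10000
2 2 9827/10000
3 3 9563/10000
4 4 9219/10000
f(2y,3y) = ((9827/10000)/(9563/10000) − 1)/(1) = 264/9563 ≈ 2.7606%

step 1 [1y] zero: DF = P = 9889/10000 ≈ 0.988900
step 2 [2y] bond c/1=29/400: DF=(1125641/1000000 − 29/400·(0.988900))/(1+29/400) = 9827/10000 ≈ 0.982700
step 3 [3y] swap r/1=1/67: DF=(1 − 1/67·(0.988900+0.982700))/(1+1/67) = 9563/10000 ≈ 0.956300
step 4 [4y] bond c/1=23/400: DF=(2286527/2000000 − 23/400·(0.988900+0.982700+0.956300))/(1+23/400) = 9219/10000 ≈ 0.921900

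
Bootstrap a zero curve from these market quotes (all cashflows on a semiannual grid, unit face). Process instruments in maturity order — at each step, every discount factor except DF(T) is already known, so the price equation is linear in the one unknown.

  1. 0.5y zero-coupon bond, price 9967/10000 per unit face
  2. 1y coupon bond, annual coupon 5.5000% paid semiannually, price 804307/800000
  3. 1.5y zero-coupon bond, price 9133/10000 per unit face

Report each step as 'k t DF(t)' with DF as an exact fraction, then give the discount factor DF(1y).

step 1 [0.5y] zero: DF = P = 9967/10000 ≈ 0.996700
step 2 [1y] bond c/2=11/400: DF=(804307/800000 − 11/400·(0.996700))/(1+11/400) = 4759/5000 ≈ 0.951800
step 3 [1.5y] zero: DF = P = 9133/10000 ≈ 0.913300

1 1/2 9967/10000
2 1 4759/5000
3 3/2 9133/10000
DF(1y) = 4759/5000 ≈ 0.951800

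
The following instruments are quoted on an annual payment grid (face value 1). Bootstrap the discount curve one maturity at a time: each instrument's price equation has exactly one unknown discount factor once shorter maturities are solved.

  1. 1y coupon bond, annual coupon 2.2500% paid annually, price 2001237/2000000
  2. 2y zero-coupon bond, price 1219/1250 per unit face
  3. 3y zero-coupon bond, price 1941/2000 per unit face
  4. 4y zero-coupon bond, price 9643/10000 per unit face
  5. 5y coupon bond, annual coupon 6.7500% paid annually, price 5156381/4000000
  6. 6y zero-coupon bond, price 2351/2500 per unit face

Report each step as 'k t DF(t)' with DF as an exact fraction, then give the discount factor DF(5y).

1 1 4893/5000
2 2 1219/1250
3 3 1941/2000
4 4 9643/10000
5 5 9617/10000
6 6 2351/2500
DF(5y) = 9617/10000 ≈ 0.961700

step 1 [1y] bond c/1=9/400: DF=(2001237/2000000 − 9/400·(0))/(1+9/400) = 4893/5000 ≈ 0.978600
step 2 [2y] zero: DF = P = 1219/1250 ≈ 0.975200
step 3 [3y] zero: DF = P = 1941/2000 ≈ 0.970500
step 4 [4y] zero: DF = P = 9643/10000 ≈ 0.964300
step 5 [5y] bond c/1=27/400: DF=(5156381/4000000 − 27/400·(0.978600+0.975200+0.970500+0.964300))/(1+27/400) = 9617/10000 ≈ 0.961700
step 6 [6y] zero: DF = P = 2351/2500 ≈ 0.940400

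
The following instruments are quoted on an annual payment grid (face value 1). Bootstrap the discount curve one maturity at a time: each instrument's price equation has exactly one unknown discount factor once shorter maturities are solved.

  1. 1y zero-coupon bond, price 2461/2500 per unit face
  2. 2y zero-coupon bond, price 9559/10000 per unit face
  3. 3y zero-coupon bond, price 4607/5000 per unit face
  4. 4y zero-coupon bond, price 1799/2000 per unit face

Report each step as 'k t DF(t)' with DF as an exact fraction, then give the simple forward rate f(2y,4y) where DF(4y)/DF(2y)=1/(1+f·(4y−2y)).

1 1 2461/2500
2 2 9559/10000
3 3 4607/5000
4 4 1799/2000
f(2y,4y) = ((9559/10000)/(1799/2000) − 1)/(2) = 282/8995 ≈ 3.1351%

step 1 [1y] zero: DF = P = 2461/2500 ≈ 0.984400
step 2 [2y] zero: DF = P = 9559/10000 ≈ 0.955900
step 3 [3y] zero: DF = P = 4607/5000 ≈ 0.921400
step 4 [4y] zero: DF = P = 1799/2000 ≈ 0.899500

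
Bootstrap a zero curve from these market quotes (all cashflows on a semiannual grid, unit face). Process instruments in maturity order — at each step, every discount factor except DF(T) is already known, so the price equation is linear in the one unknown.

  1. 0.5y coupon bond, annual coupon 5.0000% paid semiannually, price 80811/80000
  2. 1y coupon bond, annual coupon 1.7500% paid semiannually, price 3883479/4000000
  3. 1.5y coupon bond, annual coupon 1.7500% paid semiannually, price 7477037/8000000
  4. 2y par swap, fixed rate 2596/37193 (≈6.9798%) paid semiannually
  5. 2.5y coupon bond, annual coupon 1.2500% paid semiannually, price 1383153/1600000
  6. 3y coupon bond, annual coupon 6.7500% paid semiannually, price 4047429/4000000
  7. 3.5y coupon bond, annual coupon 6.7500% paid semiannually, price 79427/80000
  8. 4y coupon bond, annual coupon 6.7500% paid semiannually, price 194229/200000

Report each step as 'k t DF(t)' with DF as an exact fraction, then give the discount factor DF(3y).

step 1 [0.5y] bond c/2=1/40: DF=(80811/80000 − 1/40·(0))/(1+1/40) = 1971/2000 ≈ 0.985500
step 2 [1y] bond c/2=7/800: DF=(3883479/4000000 − 7/800·(0.985500))/(1+7/800) = 9539/10000 ≈ 0.953900
step 3 [1.5y] bond c/2=7/800: DF=(7477037/8000000 − 7/800·(0.985500+0.953900))/(1+7/800) = 9097/10000 ≈ 0.909700
step 4 [2y] swap r/2=1298/37193: DF=(1 − 1298/37193·(0.985500+0.953900+0.909700))/(1+1298/37193) = 4351/5000 ≈ 0.870200
step 5 [2.5y] bond c/2=1/160: DF=(1383153/1600000 − 1/160·(0.985500+0.953900+0.909700+0.870200))/(1+1/160) = 209/250 ≈ 0.836000
step 6 [3y] bond c/2=27/800: DF=(4047429/4000000 − 27/800·(0.985500+0.953900+0.909700+0.870200+0.836000))/(1+27/800) = 8301/10000 ≈ 0.830100
step 7 [3.5y] bond c/2=27/800: DF=(79427/80000 − 27/800·(0.985500+0.953900+0.909700+0.870200+0.836000+0.830100))/(1+27/800) = 3923/5000 ≈ 0.784600
step 8 [4y] bond c/2=27/800: DF=(194229/200000 − 27/800·(0.985500+0.953900+0.909700+0.870200+0.836000+0.830100+0.784600))/(1+27/800) = 369/500 ≈ 0.738000

1 1/2 1971/2000
2 1 9539/10000
3 3/2 9097/10000
4 2 4351/5000
5 5/2 209/250
6 3 8301/10000
7 7/2 3923/5000
8 4 369/500
DF(3y) = 8301/10000 ≈ 0.830100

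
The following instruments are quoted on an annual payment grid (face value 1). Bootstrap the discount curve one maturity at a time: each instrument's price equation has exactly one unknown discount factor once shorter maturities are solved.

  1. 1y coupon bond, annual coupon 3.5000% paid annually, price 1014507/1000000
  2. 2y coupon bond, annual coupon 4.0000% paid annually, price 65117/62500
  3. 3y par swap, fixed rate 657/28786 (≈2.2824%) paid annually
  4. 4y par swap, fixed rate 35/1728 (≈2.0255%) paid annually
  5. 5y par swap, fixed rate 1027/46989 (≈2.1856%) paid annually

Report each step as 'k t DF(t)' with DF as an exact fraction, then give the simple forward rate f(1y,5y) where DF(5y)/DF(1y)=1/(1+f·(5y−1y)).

step 1 [1y] bond c/1=7/200: DF=(1014507/1000000 − 7/200·(0))/(1+7/200) = 4901/5000 ≈ 0.980200
step 2 [2y] bond c/1=1/25: DF=(65117/62500 − 1/25·(0.980200))/(1+1/25) = 9641/10000 ≈ 0.964100
step 3 [3y] swap r/1=657/28786: DF=(1 − 657/28786·(0.980200+0.964100))/(1+657/28786) = 9343/10000 ≈ 0.934300
step 4 [4y] swap r/1=35/1728: DF=(1 − 35/1728·(0.980200+0.964100+0.934300))/(1+35/1728) = 923/1000 ≈ 0.923000
step 5 [5y] swap r/1=1027/46989: DF=(1 − 1027/46989·(0.980200+0.964100+0.934300+0.923000))/(1+1027/46989) = 8973/10000 ≈ 0.897300

1 1 4901/5000
2 2 9641/10000
3 3 9343/10000
4 4 923/1000
5 5 8973/10000
f(1y,5y) = ((4901/5000)/(8973/10000) − 1)/(4) = 829/35892 ≈ 2.3097%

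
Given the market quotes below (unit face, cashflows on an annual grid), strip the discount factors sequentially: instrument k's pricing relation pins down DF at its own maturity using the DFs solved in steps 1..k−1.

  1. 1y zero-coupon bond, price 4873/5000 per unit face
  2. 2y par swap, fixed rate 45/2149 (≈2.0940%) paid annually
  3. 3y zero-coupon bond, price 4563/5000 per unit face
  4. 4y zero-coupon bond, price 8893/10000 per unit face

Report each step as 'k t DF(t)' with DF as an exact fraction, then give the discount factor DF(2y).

1 1 4873/5000
2 2 1919/2000
3 3 4563/5000
4 4 8893/10000
DF(2y) = 1919/2000 ≈ 0.959500

step 1 [1y] zero: DF = P = 4873/5000 ≈ 0.974600
step 2 [2y] swap r/1=45/2149: DF=(1 − 45/2149·(0.974600))/(1+45/2149) = 1919/2000 ≈ 0.959500
step 3 [3y] zero: DF = P = 4563/5000 ≈ 0.912600
step 4 [4y] zero: DF = P = 8893/10000 ≈ 0.889300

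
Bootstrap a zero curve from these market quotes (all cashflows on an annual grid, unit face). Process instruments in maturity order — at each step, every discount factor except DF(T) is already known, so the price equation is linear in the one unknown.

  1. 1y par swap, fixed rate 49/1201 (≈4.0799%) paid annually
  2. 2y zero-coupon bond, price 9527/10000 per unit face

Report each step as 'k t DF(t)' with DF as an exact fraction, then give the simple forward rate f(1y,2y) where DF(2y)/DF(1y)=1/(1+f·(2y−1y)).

1 1 1201/1250
2 2 9527/10000
f(1y,2y) = ((1201/1250)/(9527/10000) − 1)/(1) = 81/9527 ≈ 0.8502%

step 1 [1y] swap r/1=49/1201: DF=(1 − 49/1201·(0))/(1+49/1201) = 1201/1250 ≈ 0.960800
step 2 [2y] zero: DF = P = 9527/10000 ≈ 0.952700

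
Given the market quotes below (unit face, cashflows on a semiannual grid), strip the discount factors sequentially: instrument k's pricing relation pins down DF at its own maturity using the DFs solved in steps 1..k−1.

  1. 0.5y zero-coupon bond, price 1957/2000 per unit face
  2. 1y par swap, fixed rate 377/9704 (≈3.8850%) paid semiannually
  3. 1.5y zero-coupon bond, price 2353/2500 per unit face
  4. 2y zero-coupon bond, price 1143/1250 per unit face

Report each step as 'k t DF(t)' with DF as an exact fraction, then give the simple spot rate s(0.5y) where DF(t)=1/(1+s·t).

step 1 [0.5y] zero: DF = P = 1957/2000 ≈ 0.978500
step 2 [1y] swap r/2=377/19408: DF=(1 − 377/19408·(0.978500))/(1+377/19408) = 9623/10000 ≈ 0.962300
step 3 [1.5y] zero: DF = P = 2353/2500 ≈ 0.941200
step 4 [2y] zero: DF = P = 1143/1250 ≈ 0.914400

1 1/2 1957/2000
2 1 9623/10000
3 3/2 2353/2500
4 2 1143/1250
s(0.5y) = (1/(1957/2000) − 1)/(1/2) = 86/1957 ≈ 4.3945%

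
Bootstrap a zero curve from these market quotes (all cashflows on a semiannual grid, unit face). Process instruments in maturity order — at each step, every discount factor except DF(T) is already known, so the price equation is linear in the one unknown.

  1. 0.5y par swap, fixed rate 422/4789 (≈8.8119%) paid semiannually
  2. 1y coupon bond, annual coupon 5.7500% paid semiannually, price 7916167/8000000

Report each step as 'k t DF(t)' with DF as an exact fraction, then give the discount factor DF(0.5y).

step 1 [0.5y] swap r/2=211/4789: DF=(1 − 211/4789·(0))/(1+211/4789) = 4789/5000 ≈ 0.957800
step 2 [1y] bond c/2=23/800: DF=(7916167/8000000 − 23/800·(0.957800))/(1+23/800) = 9351/10000 ≈ 0.935100

1 1/2 4789/5000
2 1 9351/10000
DF(0.5y) = 4789/5000 ≈ 0.957800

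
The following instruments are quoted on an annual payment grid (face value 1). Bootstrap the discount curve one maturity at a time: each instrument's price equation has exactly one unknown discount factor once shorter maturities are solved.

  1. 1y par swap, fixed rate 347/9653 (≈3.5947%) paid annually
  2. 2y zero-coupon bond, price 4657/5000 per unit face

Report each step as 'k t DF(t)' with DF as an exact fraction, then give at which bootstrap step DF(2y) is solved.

step 1 [1y] swap r/1=347/9653: DF=(1 − 347/9653·(0))/(1+347/9653) = 9653/10000 ≈ 0.965300
step 2 [2y] zero: DF = P = 4657/5000 ≈ 0.931400

1 1 9653/10000
2 2 4657/5000
DF(2y) is solved at step 2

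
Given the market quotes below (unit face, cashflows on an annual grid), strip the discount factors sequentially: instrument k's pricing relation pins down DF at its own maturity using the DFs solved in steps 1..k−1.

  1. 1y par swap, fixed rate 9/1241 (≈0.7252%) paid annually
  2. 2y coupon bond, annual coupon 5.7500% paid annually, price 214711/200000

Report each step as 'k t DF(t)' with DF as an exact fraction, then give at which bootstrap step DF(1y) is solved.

step 1 [1y] swap r/1=9/1241: DF=(1 − 9/1241·(0))/(1+9/1241) = 1241/1250 ≈ 0.992800
step 2 [2y] bond c/1=23/400: DF=(214711/200000 − 23/400·(0.992800))/(1+23/400) = 2403/2500 ≈ 0.961200

1 1 1241/1250
2 2 2403/2500
DF(1y) is solved at step 1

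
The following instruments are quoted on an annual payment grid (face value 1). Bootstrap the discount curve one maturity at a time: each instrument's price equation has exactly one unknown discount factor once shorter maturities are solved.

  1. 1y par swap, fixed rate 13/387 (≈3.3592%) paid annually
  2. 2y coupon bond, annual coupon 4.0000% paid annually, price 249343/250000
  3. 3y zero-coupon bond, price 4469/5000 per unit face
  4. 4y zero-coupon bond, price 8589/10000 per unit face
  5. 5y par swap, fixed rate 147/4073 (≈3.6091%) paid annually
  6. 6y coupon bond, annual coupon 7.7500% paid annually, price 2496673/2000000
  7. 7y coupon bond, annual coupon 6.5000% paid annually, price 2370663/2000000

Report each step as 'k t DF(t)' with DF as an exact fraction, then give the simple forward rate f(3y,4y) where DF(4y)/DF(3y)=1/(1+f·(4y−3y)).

1 1 387/400
2 2 4609/5000
3 3 4469/5000
4 4 8589/10000
5 5 8383/10000
6 6 8363/10000
7 7 1577/2000
f(3y,4y) = ((4469/5000)/(8589/10000) − 1)/(1) = 349/8589 ≈ 4.0633%

step 1 [1y] swap r/1=13/387: DF=(1 − 13/387·(0))/(1+13/387) = 387/400 ≈ 0.967500
step 2 [2y] bond c/1=1/25: DF=(249343/250000 − 1/25·(0.967500))/(1+1/25) = 4609/5000 ≈ 0.921800
step 3 [3y] zero: DF = P = 4469/5000 ≈ 0.893800
step 4 [4y] zero: DF = P = 8589/10000 ≈ 0.858900
step 5 [5y] swap r/1=147/4073: DF=(1 − 147/4073·(0.967500+0.921800+0.893800+0.858900))/(1+147/4073) = 8383/10000 ≈ 0.838300
step 6 [6y] bond c/1=31/400: DF=(2496673/2000000 − 31/400·(0.967500+0.921800+0.893800+0.858900+0.838300))/(1+31/400) = 8363/10000 ≈ 0.836300
step 7 [7y] bond c/1=13/200: DF=(2370663/2000000 − 13/200·(0.967500+0.921800+0.893800+0.858900+0.838300+0.836300))/(1+13/200) = 1577/2000 ≈ 0.788500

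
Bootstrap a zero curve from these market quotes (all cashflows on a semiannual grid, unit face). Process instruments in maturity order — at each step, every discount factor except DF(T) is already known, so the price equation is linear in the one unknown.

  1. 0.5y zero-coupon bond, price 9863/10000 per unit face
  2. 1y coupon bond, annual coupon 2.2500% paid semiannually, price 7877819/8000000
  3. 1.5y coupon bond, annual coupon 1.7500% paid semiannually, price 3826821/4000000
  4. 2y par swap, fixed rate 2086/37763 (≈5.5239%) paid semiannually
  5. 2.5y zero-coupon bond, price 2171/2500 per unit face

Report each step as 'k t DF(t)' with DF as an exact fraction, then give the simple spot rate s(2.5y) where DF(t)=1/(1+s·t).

step 1 [0.5y] zero: DF = P = 9863/10000 ≈ 0.986300
step 2 [1y] bond c/2=9/800: DF=(7877819/8000000 − 9/800·(0.986300))/(1+9/800) = 2407/2500 ≈ 0.962800
step 3 [1.5y] bond c/2=7/800: DF=(3826821/4000000 − 7/800·(0.986300+0.962800))/(1+7/800) = 1863/2000 ≈ 0.931500
step 4 [2y] swap r/2=1043/37763: DF=(1 − 1043/37763·(0.986300+0.962800+0.931500))/(1+1043/37763) = 8957/10000 ≈ 0.895700
step 5 [2.5y] zero: DF = P = 2171/2500 ≈ 0.868400

1 1/2 9863/10000
2 1 2407/2500
3 3/2 1863/2000
4 2 8957/10000
5 5/2 2171/2500
s(2.5y) = (1/(2171/2500) − 1)/(5/2) = 658/10855 ≈ 6.0617%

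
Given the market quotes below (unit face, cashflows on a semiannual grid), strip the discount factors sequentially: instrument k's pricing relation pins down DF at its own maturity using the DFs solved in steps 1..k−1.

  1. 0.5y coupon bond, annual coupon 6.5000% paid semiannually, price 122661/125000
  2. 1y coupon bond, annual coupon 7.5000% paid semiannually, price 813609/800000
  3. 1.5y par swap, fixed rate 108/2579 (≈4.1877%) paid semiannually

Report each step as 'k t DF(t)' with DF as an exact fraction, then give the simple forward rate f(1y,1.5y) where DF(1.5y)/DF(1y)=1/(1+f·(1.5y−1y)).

1 1/2 594/625
2 1 9459/10000
3 3/2 4703/5000
f(1y,1.5y) = ((9459/10000)/(4703/5000) − 1)/(1/2) = 53/4703 ≈ 1.1269%

step 1 [0.5y] bond c/2=13/400: DF=(122661/125000 − 13/400·(0))/(1+13/400) = 594/625 ≈ 0.950400
step 2 [1y] bond c/2=3/80: DF=(813609/800000 − 3/80·(0.950400))/(1+3/80) = 9459/10000 ≈ 0.945900
step 3 [1.5y] swap r/2=54/2579: DF=(1 − 54/2579·(0.950400+0.945900))/(1+54/2579) = 4703/5000 ≈ 0.940600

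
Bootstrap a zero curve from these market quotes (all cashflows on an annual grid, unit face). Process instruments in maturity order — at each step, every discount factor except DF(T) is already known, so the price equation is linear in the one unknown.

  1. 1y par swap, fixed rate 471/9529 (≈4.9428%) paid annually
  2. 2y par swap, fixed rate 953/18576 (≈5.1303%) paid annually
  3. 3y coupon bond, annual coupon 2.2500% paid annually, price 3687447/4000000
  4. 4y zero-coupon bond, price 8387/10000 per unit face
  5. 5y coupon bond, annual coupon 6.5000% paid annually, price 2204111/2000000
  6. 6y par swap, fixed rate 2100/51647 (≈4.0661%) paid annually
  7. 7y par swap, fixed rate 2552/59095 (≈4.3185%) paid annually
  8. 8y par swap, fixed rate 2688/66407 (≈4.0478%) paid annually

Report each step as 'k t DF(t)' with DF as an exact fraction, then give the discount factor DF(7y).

1 1 9529/10000
2 2 9047/10000
3 3 8607/10000
4 4 8387/10000
5 5 8177/10000
6 6 79/100
7 7 931/1250
8 8 457/625
DF(7y) = 931/1250 ≈ 0.744800

step 1 [1y] swap r/1=471/9529: DF=(1 − 471/9529·(0))/(1+471/9529) = 9529/10000 ≈ 0.952900
step 2 [2y] swap r/1=953/18576: DF=(1 − 953/18576·(0.952900))/(1+953/18576) = 9047/10000 ≈ 0.904700
step 3 [3y] bond c/1=9/400: DF=(3687447/4000000 − 9/400·(0.952900+0.904700))/(1+9/400) = 8607/10000 ≈ 0.860700
step 4 [4y] zero: DF = P = 8387/10000 ≈ 0.838700
step 5 [5y] bond c/1=13/200: DF=(2204111/2000000 − 13/200·(0.952900+0.904700+0.860700+0.838700))/(1+13/200) = 8177/10000 ≈ 0.817700
step 6 [6y] swap r/1=2100/51647: DF=(1 − 2100/51647·(0.952900+0.904700+0.860700+0.838700+0.817700))/(1+2100/51647) = 79/100 ≈ 0.790000
step 7 [7y] swap r/1=2552/59095: DF=(1 − 2552/59095·(0.952900+0.904700+0.860700+0.838700+0.817700+0.790000))/(1+2552/59095) = 931/1250 ≈ 0.744800
step 8 [8y] swap r/1=2688/66407: DF=(1 − 2688/66407·(0.952900+0.904700+0.860700+0.838700+0.817700+0.790000+0.744800))/(1+2688/66407) = 457/625 ≈ 0.731200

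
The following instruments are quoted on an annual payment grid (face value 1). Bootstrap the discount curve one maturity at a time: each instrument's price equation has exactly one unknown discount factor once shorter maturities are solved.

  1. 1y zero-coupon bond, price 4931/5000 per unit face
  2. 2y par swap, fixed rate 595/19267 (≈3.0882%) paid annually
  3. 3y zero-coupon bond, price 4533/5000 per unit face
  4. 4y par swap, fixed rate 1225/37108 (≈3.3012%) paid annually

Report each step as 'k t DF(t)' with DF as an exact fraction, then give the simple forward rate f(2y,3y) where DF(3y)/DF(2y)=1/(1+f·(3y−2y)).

1 1 4931/5000
2 2 1881/2000
3 3 4533/5000
4 4 351/400
f(2y,3y) = ((1881/2000)/(4533/5000) − 1)/(1) = 113/3022 ≈ 3.7392%

step 1 [1y] zero: DF = P = 4931/5000 ≈ 0.986200
step 2 [2y] swap r/1=595/19267: DF=(1 − 595/19267·(0.986200))/(1+595/19267) = 1881/2000 ≈ 0.940500
step 3 [3y] zero: DF = P = 4533/5000 ≈ 0.906600
step 4 [4y] swap r/1=1225/37108: DF=(1 − 1225/37108·(0.986200+0.940500+0.906600))/(1+1225/37108) = 351/400 ≈ 0.877500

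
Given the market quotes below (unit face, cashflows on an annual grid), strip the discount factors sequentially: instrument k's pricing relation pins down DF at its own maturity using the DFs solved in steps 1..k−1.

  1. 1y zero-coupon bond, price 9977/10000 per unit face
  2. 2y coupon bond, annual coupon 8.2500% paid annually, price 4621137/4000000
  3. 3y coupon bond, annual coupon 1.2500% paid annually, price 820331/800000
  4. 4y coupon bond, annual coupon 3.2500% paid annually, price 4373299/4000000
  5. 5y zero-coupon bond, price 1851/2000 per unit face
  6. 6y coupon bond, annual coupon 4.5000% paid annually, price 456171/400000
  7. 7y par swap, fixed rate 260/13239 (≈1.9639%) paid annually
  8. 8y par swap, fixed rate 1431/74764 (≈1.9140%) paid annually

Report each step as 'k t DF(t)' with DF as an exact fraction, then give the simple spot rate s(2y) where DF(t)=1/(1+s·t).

1 1 9977/10000
2 2 1239/1250
3 3 4941/5000
4 4 2413/2500
5 5 1851/2000
6 6 8817/10000
7 7 87/100
8 8 8569/10000
s(2y) = (1/(1239/1250) − 1)/(2) = 11/2478 ≈ 0.4439%

step 1 [1y] zero: DF = P = 9977/10000 ≈ 0.997700
step 2 [2y] bond c/1=33/400: DF=(4621137/4000000 − 33/400·(0.997700))/(1+33/400) = 1239/1250 ≈ 0.991200
step 3 [3y] bond c/1=1/80: DF=(820331/800000 − 1/80·(0.997700+0.991200))/(1+1/80) = 4941/5000 ≈ 0.988200
step 4 [4y] bond c/1=13/400: DF=(4373299/4000000 − 13/400·(0.997700+0.991200+0.988200))/(1+13/400) = 2413/2500 ≈ 0.965200
step 5 [5y] zero: DF = P = 1851/2000 ≈ 0.925500
step 6 [6y] bond c/1=9/200: DF=(456171/400000 − 9/200·(0.997700+0.991200+0.988200+0.965200+0.925500))/(1+9/200) = 8817/10000 ≈ 0.881700
step 7 [7y] swap r/1=260/13239: DF=(1 − 260/13239·(0.997700+0.991200+0.988200+0.965200+0.925500+0.881700))/(1+260/13239) = 87/100 ≈ 0.870000
step 8 [8y] swap r/1=1431/74764: DF=(1 − 1431/74764·(0.997700+0.991200+0.988200+0.965200+0.925500+0.881700+0.870000))/(1+1431/74764) = 8569/10000 ≈ 0.856900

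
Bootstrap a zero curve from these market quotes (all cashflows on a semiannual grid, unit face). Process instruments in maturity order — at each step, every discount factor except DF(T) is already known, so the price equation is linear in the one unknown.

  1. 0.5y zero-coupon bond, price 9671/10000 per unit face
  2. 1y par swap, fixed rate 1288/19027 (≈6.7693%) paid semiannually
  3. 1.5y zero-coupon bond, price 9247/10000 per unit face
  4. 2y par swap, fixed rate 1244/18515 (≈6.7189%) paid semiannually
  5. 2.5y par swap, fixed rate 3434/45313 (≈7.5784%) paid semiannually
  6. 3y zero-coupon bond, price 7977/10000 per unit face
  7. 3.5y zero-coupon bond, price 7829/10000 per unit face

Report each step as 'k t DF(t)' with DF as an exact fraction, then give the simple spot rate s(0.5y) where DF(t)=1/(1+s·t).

1 1/2 9671/10000
2 1 2339/2500
3 3/2 9247/10000
4 2 2189/2500
5 5/2 8283/10000
6 3 7977/10000
7 7/2 7829/10000
s(0.5y) = (1/(9671/10000) − 1)/(1/2) = 658/9671 ≈ 6.8038%

step 1 [0.5y] zero: DF = P = 9671/10000 ≈ 0.967100
step 2 [1y] swap r/2=644/19027: DF=(1 − 644/19027·(0.967100))/(1+644/19027) = 2339/2500 ≈ 0.935600
step 3 [1.5y] zero: DF = P = 9247/10000 ≈ 0.924700
step 4 [2y] swap r/2=622/18515: DF=(1 − 622/18515·(0.967100+0.935600+0.924700))/(1+622/18515) = 2189/2500 ≈ 0.875600
step 5 [2.5y] swap r/2=1717/45313: DF=(1 − 1717/45313·(0.967100+0.935600+0.924700+0.875600))/(1+1717/45313) = 8283/10000 ≈ 0.828300
step 6 [3y] zero: DF = P = 7977/10000 ≈ 0.797700
step 7 [3.5y] zero: DF = P = 7829/10000 ≈ 0.782900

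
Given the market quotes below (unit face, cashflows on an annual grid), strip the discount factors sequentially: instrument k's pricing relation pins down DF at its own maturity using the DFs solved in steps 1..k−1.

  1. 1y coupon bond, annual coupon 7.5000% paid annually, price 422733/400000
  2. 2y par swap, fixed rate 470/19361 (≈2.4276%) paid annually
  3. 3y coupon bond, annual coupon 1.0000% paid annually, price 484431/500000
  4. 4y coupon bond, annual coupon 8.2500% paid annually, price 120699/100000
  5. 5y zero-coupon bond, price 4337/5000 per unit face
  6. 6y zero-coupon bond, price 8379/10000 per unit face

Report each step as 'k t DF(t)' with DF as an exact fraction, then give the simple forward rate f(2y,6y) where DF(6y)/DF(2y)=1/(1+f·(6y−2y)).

step 1 [1y] bond c/1=3/40: DF=(422733/400000 − 3/40·(0))/(1+3/40) = 9831/10000 ≈ 0.983100
step 2 [2y] swap r/1=470/19361: DF=(1 − 470/19361·(0.983100))/(1+470/19361) = 953/1000 ≈ 0.953000
step 3 [3y] bond c/1=1/100: DF=(484431/500000 − 1/100·(0.983100+0.953000))/(1+1/100) = 9401/10000 ≈ 0.940100
step 4 [4y] bond c/1=33/400: DF=(120699/100000 − 33/400·(0.983100+0.953000+0.940100))/(1+33/400) = 4479/5000 ≈ 0.895800
step 5 [5y] zero: DF = P = 4337/5000 ≈ 0.867400
step 6 [6y] zero: DF = P = 8379/10000 ≈ 0.837900

1 1 9831/10000
2 2 953/1000
3 3 9401/10000
4 4 4479/5000
5 5 4337/5000
6 6 8379/10000
f(2y,6y) = ((953/1000)/(8379/10000) − 1)/(4) = 1151/33516 ≈ 3.4342%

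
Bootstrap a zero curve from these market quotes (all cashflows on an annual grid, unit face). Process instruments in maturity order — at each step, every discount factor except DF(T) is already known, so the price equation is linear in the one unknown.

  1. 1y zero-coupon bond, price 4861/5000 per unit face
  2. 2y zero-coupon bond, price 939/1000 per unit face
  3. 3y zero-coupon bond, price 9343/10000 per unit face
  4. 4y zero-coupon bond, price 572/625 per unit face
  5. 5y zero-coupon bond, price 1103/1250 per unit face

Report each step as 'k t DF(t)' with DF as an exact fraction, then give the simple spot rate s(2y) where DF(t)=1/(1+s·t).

step 1 [1y] zero: DF = P = 4861/5000 ≈ 0.972200
step 2 [2y] zero: DF = P = 939/1000 ≈ 0.939000
step 3 [3y] zero: DF = P = 9343/10000 ≈ 0.934300
step 4 [4y] zero: DF = P = 572/625 ≈ 0.915200
step 5 [5y] zero: DF = P = 1103/1250 ≈ 0.882400

1 1 4861/5000
2 2 939/1000
3 3 9343/10000
4 4 572/625
5 5 1103/1250
s(2y) = (1/(939/1000) − 1)/(2) = 61/1878 ≈ 3.2481%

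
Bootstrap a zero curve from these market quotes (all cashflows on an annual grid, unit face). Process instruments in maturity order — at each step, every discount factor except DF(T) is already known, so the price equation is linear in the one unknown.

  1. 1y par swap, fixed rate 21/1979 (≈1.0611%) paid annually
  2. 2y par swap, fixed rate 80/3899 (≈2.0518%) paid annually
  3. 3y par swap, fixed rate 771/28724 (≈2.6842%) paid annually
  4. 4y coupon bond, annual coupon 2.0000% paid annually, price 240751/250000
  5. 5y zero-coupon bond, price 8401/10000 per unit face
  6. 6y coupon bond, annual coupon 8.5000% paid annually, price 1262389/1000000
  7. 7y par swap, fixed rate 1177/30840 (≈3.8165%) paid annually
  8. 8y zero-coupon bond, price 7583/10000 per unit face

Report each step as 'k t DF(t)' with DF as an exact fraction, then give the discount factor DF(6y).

step 1 [1y] swap r/1=21/1979: DF=(1 − 21/1979·(0))/(1+21/1979) = 1979/2000 ≈ 0.989500
step 2 [2y] swap r/1=80/3899: DF=(1 − 80/3899·(0.989500))/(1+80/3899) = 24/25 ≈ 0.960000
step 3 [3y] swap r/1=771/28724: DF=(1 − 771/28724·(0.989500+0.960000))/(1+771/28724) = 9229/10000 ≈ 0.922900
step 4 [4y] bond c/1=1/50: DF=(240751/250000 − 1/50·(0.989500+0.960000+0.922900))/(1+1/50) = 4439/5000 ≈ 0.887800
step 5 [5y] zero: DF = P = 8401/10000 ≈ 0.840100
step 6 [6y] bond c/1=17/200: DF=(1262389/1000000 − 17/200·(0.989500+0.960000+0.922900+0.887800+0.840100))/(1+17/200) = 8031/10000 ≈ 0.803100
step 7 [7y] swap r/1=1177/30840: DF=(1 − 1177/30840·(0.989500+0.960000+0.922900+0.887800+0.840100+0.803100))/(1+1177/30840) = 3823/5000 ≈ 0.764600
step 8 [8y] zero: DF = P = 7583/10000 ≈ 0.758300

1 1 1979/2000
2 2 24/25
3 3 9229/10000
4 4 4439/5000
5 5 8401/10000
6 6 8031/10000
7 7 3823/5000
8 8 7583/10000
DF(6y) = 8031/10000 ≈ 0.803100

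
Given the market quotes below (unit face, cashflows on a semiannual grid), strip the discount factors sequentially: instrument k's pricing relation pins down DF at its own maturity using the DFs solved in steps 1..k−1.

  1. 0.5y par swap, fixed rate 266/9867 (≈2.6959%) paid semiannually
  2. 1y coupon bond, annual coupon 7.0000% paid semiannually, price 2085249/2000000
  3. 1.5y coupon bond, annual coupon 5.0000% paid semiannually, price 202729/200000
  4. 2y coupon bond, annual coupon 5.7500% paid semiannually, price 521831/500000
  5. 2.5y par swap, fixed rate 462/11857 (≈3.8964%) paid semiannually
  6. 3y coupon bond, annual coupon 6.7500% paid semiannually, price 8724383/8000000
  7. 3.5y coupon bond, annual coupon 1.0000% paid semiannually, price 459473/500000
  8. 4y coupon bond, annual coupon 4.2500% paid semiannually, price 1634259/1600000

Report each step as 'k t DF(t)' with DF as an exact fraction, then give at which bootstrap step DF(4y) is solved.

step 1 [0.5y] swap r/2=133/9867: DF=(1 − 133/9867·(0))/(1+133/9867) = 9867/10000 ≈ 0.986700
step 2 [1y] bond c/2=7/200: DF=(2085249/2000000 − 7/200·(0.986700))/(1+7/200) = 487/500 ≈ 0.974000
step 3 [1.5y] bond c/2=1/40: DF=(202729/200000 − 1/40·(0.986700+0.974000))/(1+1/40) = 9411/10000 ≈ 0.941100
step 4 [2y] bond c/2=23/800: DF=(521831/500000 − 23/800·(0.986700+0.974000+0.941100))/(1+23/800) = 4667/5000 ≈ 0.933400
step 5 [2.5y] swap r/2=231/11857: DF=(1 − 231/11857·(0.986700+0.974000+0.941100+0.933400))/(1+231/11857) = 2269/2500 ≈ 0.907600
step 6 [3y] bond c/2=27/800: DF=(8724383/8000000 − 27/800·(0.986700+0.974000+0.941100+0.933400+0.907600))/(1+27/800) = 9001/10000 ≈ 0.900100
step 7 [3.5y] bond c/2=1/200: DF=(459473/500000 − 1/200·(0.986700+0.974000+0.941100+0.933400+0.907600+0.900100))/(1+1/200) = 8863/10000 ≈ 0.886300
step 8 [4y] bond c/2=17/800: DF=(1634259/1600000 − 17/800·(0.986700+0.974000+0.941100+0.933400+0.907600+0.900100+0.886300))/(1+17/800) = 8643/10000 ≈ 0.864300

1 1/2 9867/10000
2 1 487/500
3 3/2 9411/10000
4 2 4667/5000
5 5/2 2269/2500
6 3 9001/10000
7 7/2 8863/10000
8 4 8643/10000
DF(4y) is solved at step 8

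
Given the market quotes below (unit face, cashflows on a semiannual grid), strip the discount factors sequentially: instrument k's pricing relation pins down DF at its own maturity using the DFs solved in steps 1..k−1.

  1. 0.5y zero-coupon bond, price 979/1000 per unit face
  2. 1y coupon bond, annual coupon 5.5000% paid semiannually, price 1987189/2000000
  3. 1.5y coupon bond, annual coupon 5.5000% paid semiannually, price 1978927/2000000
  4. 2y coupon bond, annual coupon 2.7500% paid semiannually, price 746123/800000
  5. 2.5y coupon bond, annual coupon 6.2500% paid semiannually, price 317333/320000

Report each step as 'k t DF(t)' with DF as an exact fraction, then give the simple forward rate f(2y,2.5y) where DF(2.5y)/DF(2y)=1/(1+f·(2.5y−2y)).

1 1/2 979/1000
2 1 588/625
3 3/2 2279/2500
4 2 551/625
5 5/2 8491/10000
f(2y,2.5y) = ((551/625)/(8491/10000) − 1)/(1/2) = 650/8491 ≈ 7.6552%

step 1 [0.5y] zero: DF = P = 979/1000 ≈ 0.979000
step 2 [1y] bond c/2=11/400: DF=(1987189/2000000 − 11/400·(0.979000))/(1+11/400) = 588/625 ≈ 0.940800
step 3 [1.5y] bond c/2=11/400: DF=(1978927/2000000 − 11/400·(0.979000+0.940800))/(1+11/400) = 2279/2500 ≈ 0.911600
step 4 [2y] bond c/2=11/800: DF=(746123/800000 − 11/800·(0.979000+0.940800+0.911600))/(1+11/800) = 551/625 ≈ 0.881600
step 5 [2.5y] bond c/2=1/32: DF=(317333/320000 − 1/32·(0.979000+0.940800+0.911600+0.881600))/(1+1/32) = 8491/10000 ≈ 0.849100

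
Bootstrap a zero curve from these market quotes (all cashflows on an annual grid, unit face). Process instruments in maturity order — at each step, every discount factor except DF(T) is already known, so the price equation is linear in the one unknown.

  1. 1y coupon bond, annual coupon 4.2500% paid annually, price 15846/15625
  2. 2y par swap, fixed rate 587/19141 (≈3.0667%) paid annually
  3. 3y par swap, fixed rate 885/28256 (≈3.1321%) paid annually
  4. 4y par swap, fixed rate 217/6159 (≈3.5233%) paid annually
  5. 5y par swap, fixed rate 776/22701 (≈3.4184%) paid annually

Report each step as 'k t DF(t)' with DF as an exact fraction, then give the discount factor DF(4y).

1 1 608/625
2 2 9413/10000
3 3 1823/2000
4 4 4349/5000
5 5 528/625
DF(4y) = 4349/5000 ≈ 0.869800

step 1 [1y] bond c/1=17/400: DF=(15846/15625 − 17/400·(0))/(1+17/400) = 608/625 ≈ 0.972800
step 2 [2y] swap r/1=587/19141: DF=(1 − 587/19141·(0.972800))/(1+587/19141) = 9413/10000 ≈ 0.941300
step 3 [3y] swap r/1=885/28256: DF=(1 − 885/28256·(0.972800+0.941300))/(1+885/28256) = 1823/2000 ≈ 0.911500
step 4 [4y] swap r/1=217/6159: DF=(1 − 217/6159·(0.972800+0.941300+0.911500))/(1+217/6159) = 4349/5000 ≈ 0.869800
step 5 [5y] swap r/1=776/22701: DF=(1 − 776/22701·(0.972800+0.941300+0.911500+0.869800))/(1+776/22701) = 528/625 ≈ 0.844800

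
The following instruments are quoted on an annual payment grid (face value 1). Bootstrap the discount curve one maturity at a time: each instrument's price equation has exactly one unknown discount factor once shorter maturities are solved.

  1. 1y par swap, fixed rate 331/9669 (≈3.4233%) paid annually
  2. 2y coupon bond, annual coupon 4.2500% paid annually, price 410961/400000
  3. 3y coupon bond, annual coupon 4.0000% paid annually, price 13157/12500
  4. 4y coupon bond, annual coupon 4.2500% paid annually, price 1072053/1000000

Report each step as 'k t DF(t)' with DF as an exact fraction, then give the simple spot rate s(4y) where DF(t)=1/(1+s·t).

step 1 [1y] swap r/1=331/9669: DF=(1 − 331/9669·(0))/(1+331/9669) = 9669/10000 ≈ 0.966900
step 2 [2y] bond c/1=17/400: DF=(410961/400000 − 17/400·(0.966900))/(1+17/400) = 9461/10000 ≈ 0.946100
step 3 [3y] bond c/1=1/25: DF=(13157/12500 − 1/25·(0.966900+0.946100))/(1+1/25) = 1877/2000 ≈ 0.938500
step 4 [4y] bond c/1=17/400: DF=(1072053/1000000 − 17/400·(0.966900+0.946100+0.938500))/(1+17/400) = 9121/10000 ≈ 0.912100

1 1 9669/10000
2 2 9461/10000
3 3 1877/2000
4 4 9121/10000
s(4y) = (1/(9121/10000) − 1)/(4) = 879/36484 ≈ 2.4093%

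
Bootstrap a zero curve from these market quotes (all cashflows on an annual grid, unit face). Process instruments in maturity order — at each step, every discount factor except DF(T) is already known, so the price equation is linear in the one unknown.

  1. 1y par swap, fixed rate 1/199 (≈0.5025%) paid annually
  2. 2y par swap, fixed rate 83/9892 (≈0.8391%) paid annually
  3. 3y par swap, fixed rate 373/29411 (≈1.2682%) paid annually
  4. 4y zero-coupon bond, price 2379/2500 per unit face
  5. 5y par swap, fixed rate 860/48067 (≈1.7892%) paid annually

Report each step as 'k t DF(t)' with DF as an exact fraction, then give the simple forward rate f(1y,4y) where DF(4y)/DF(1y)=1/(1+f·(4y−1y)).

1 1 199/200
2 2 4917/5000
3 3 9627/10000
4 4 2379/2500
5 5 457/500
f(1y,4y) = ((199/200)/(2379/2500) − 1)/(3) = 217/14274 ≈ 1.5202%

step 1 [1y] swap r/1=1/199: DF=(1 − 1/199·(0))/(1+1/199) = 199/200 ≈ 0.995000
step 2 [2y] swap r/1=83/9892: DF=(1 − 83/9892·(0.995000))/(1+83/9892) = 4917/5000 ≈ 0.983400
step 3 [3y] swap r/1=373/29411: DF=(1 − 373/29411·(0.995000+0.983400))/(1+373/29411) = 9627/10000 ≈ 0.962700
step 4 [4y] zero: DF = P = 2379/2500 ≈ 0.951600
step 5 [5y] swap r/1=860/48067: DF=(1 − 860/48067·(0.995000+0.983400+0.962700+0.951600))/(1+860/48067) = 457/500 ≈ 0.914000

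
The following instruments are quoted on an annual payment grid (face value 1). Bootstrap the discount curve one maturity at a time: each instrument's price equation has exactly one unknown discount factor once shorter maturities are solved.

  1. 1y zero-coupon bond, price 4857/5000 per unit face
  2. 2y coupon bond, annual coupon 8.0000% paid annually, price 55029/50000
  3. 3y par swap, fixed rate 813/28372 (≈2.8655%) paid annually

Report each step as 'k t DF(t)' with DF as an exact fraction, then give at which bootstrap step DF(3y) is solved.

step 1 [1y] zero: DF = P = 4857/5000 ≈ 0.971400
step 2 [2y] bond c/1=2/25: DF=(55029/50000 − 2/25·(0.971400))/(1+2/25) = 9471/10000 ≈ 0.947100
step 3 [3y] swap r/1=813/28372: DF=(1 − 813/28372·(0.971400+0.947100))/(1+813/28372) = 9187/10000 ≈ 0.918700

1 1 4857/5000
2 2 9471/10000
3 3 9187/10000
DF(3y) is solved at step 3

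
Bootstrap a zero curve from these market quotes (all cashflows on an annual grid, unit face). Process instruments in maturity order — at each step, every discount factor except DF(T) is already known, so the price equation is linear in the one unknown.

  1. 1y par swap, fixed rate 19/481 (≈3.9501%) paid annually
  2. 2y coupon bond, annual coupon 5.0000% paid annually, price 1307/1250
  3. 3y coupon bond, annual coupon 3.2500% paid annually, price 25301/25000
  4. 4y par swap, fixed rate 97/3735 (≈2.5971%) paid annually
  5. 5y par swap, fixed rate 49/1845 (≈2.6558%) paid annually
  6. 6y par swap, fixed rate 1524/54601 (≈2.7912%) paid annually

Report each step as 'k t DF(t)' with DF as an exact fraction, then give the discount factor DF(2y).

1 1 481/500
2 2 19/20
3 3 23/25
4 4 903/1000
5 5 351/400
6 6 2119/2500
DF(2y) = 19/20 ≈ 0.950000

step 1 [1y] swap r/1=19/481: DF=(1 − 19/481·(0))/(1+19/481) = 481/500 ≈ 0.962000
step 2 [2y] bond c/1=1/20: DF=(1307/1250 − 1/20·(0.962000))/(1+1/20) = 19/20 ≈ 0.950000
step 3 [3y] bond c/1=13/400: DF=(25301/25000 − 13/400·(0.962000+0.950000))/(1+13/400) = 23/25 ≈ 0.920000
step 4 [4y] swap r/1=97/3735: DF=(1 − 97/3735·(0.962000+0.950000+0.920000))/(1+97/3735) = 903/1000 ≈ 0.903000
step 5 [5y] swap r/1=49/1845: DF=(1 − 49/1845·(0.962000+0.950000+0.920000+0.903000))/(1+49/1845) = 351/400 ≈ 0.877500
step 6 [6y] swap r/1=1524/54601: DF=(1 − 1524/54601·(0.962000+0.950000+0.920000+0.903000+0.877500))/(1+1524/54601) = 2119/2500 ≈ 0.847600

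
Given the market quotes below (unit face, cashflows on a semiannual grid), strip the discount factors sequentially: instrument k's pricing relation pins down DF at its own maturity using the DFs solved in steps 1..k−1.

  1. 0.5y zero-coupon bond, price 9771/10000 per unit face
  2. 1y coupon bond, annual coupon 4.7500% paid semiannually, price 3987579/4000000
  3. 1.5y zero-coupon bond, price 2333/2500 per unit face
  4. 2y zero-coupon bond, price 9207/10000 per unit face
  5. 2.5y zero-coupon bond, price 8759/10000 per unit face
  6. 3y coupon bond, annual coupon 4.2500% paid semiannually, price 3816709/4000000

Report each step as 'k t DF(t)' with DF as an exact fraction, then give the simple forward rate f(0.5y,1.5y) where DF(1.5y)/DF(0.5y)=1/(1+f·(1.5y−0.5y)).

1 1/2 9771/10000
2 1 9511/10000
3 3/2 2333/2500
4 2 9207/10000
5 5/2 8759/10000
6 3 4187/5000
f(0.5y,1.5y) = ((9771/10000)/(2333/2500) − 1)/(1) = 439/9332 ≈ 4.7042%

step 1 [0.5y] zero: DF = P = 9771/10000 ≈ 0.977100
step 2 [1y] bond c/2=19/800: DF=(3987579/4000000 − 19/800·(0.977100))/(1+19/800) = 9511/10000 ≈ 0.951100
step 3 [1.5y] zero: DF = P = 2333/2500 ≈ 0.933200
step 4 [2y] zero: DF = P = 9207/10000 ≈ 0.920700
step 5 [2.5y] zero: DF = P = 8759/10000 ≈ 0.875900
step 6 [3y] bond c/2=17/800: DF=(3816709/4000000 − 17/800·(0.977100+0.951100+0.933200+0.920700+0.875900))/(1+17/800) = 4187/5000 ≈ 0.837400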